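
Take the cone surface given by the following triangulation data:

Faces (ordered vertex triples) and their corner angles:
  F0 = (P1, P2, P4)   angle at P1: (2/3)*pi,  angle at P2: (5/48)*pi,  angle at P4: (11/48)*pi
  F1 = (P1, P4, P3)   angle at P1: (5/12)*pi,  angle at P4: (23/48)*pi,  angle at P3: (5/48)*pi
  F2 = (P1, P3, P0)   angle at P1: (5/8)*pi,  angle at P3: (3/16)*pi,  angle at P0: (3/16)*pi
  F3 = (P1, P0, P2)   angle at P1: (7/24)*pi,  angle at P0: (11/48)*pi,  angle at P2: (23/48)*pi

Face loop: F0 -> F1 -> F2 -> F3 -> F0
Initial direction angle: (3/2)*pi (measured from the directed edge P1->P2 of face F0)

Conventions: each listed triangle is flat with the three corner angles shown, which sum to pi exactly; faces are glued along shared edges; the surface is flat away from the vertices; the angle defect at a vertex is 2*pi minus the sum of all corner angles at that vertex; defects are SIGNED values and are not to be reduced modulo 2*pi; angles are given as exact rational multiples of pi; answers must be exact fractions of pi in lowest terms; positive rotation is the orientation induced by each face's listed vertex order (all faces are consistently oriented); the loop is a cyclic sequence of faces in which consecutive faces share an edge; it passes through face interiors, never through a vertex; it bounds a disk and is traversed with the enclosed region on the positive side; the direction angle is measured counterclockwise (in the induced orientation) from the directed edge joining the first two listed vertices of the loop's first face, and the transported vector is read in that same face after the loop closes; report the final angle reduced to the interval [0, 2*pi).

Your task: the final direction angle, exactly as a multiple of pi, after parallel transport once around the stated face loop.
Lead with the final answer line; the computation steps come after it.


Answer: final direction angle = (3/2)*pi

enclosed vertex P1: corner angles sum to 2*pi, defect = 2*pi - 2*pi = 0
the rotation equals the total enclosed defect, so the final angle is initial + defects (mod 2*pi)
final angle = (3/2)*pi + 0 = (3/2)*pi (mod 2*pi)


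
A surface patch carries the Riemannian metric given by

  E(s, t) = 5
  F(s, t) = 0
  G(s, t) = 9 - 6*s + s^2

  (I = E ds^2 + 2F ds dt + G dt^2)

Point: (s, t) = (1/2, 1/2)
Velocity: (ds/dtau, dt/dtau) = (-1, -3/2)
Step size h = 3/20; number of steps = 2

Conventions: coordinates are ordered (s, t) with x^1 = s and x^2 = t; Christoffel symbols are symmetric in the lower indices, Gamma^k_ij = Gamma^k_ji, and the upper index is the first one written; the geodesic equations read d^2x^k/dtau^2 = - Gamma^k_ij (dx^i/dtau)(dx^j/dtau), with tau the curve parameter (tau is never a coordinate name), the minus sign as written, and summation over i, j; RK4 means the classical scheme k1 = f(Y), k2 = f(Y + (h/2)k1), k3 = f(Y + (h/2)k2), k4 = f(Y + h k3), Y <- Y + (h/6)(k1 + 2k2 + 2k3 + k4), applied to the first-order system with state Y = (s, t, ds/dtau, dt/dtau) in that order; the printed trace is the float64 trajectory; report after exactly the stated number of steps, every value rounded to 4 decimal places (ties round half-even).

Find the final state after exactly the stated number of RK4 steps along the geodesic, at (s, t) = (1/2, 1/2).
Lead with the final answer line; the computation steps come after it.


Answer: s = 0.1552, t = 0.1025, ds/dtau = -1.2808, dt/dtau = -1.1584

f(Y) = (ds/dtau, dt/dtau, -Gamma^s_ij Y'^i Y'^j, -Gamma^t_ij Y'^i Y'^j) with the Gammas evaluated at the stage position; h = 0.150000; intermediate values shown to 6 dp
step 0: s = 0.5000, t = 0.5000, ds/dtau = -1.0000, dt/dtau = -1.5000
step 1:
  k1: at (s, t) = (0.500000, 0.500000), (ds/dtau, dt/dtau) = (-1.000000, -1.500000); Gamma_sss = 0.000000, Gamma_sst = 0.000000, Gamma_stt = 0.500000, Gamma_tss = 0.000000, Gamma_tst = -0.400000, Gamma_ttt = 0.000000; k1 = (-1.000000, -1.500000, -1.125000, 1.200000)
  k2: at (s, t) = (0.425000, 0.387500), (ds/dtau, dt/dtau) = (-1.084375, -1.410000); Gamma_sss = 0.000000, Gamma_sst = 0.000000, Gamma_stt = 0.515000, Gamma_tss = 0.000000, Gamma_tst = -0.388350, Gamma_ttt = 0.000000; k2 = (-1.084375, -1.410000, -1.023871, 1.187549)
  k3: at (s, t) = (0.418672, 0.394250), (ds/dtau, dt/dtau) = (-1.076790, -1.410934); Gamma_sss = 0.000000, Gamma_sst = 0.000000, Gamma_stt = 0.516266, Gamma_tss = 0.000000, Gamma_tst = -0.387397, Gamma_ttt = 0.000000; k3 = (-1.076790, -1.410934, -1.027748, 1.177130)
  k4: at (s, t) = (0.338481, 0.288360), (ds/dtau, dt/dtau) = (-1.154162, -1.323430); Gamma_sss = 0.000000, Gamma_sst = 0.000000, Gamma_stt = 0.532304, Gamma_tss = 0.000000, Gamma_tst = -0.375725, Gamma_ttt = 0.000000; k4 = (-1.154162, -1.323430, -0.932313, 1.147806)
  Y <- Y + (h/6)(k1 + 2k2 + 2k3 + k4): s = 0.3381, t = 0.2884, ds/dtau = -1.1540, dt/dtau = -1.3231
step 2:
  k1: at (s, t) = (0.338088, 0.288368), (ds/dtau, dt/dtau) = (-1.154014, -1.323071); Gamma_sss = 0.000000, Gamma_sst = 0.000000, Gamma_stt = 0.532382, Gamma_tss = 0.000000, Gamma_tst = -0.375670, Gamma_ttt = 0.000000; k1 = (-1.154014, -1.323071, -0.931944, 1.147177)
  k2: at (s, t) = (0.251537, 0.189137), (ds/dtau, dt/dtau) = (-1.223910, -1.237033); Gamma_sss = 0.000000, Gamma_sst = 0.000000, Gamma_stt = 0.549693, Gamma_tss = 0.000000, Gamma_tst = -0.363840, Gamma_ttt = 0.000000; k2 = (-1.223910, -1.237033, -0.841167, 1.101718)
  k3: at (s, t) = (0.246294, 0.195590), (ds/dtau, dt/dtau) = (-1.217101, -1.240442); Gamma_sss = 0.000000, Gamma_sst = 0.000000, Gamma_stt = 0.550741, Gamma_tss = 0.000000, Gamma_tst = -0.363147, Gamma_ttt = 0.000000; k3 = (-1.217101, -1.240442, -0.847423, 1.096518)
  k4: at (s, t) = (0.155522, 0.102301), (ds/dtau, dt/dtau) = (-1.281127, -1.158593); Gamma_sss = 0.000000, Gamma_sst = 0.000000, Gamma_stt = 0.568896, Gamma_tss = 0.000000, Gamma_tst = -0.351558, Gamma_ttt = 0.000000; k4 = (-1.281127, -1.158593, -0.763650, 1.043640)
  Y <- Y + (h/6)(k1 + 2k2 + 2k3 + k4): s = 0.1552, t = 0.1025, ds/dtau = -1.2808, dt/dtau = -1.1584


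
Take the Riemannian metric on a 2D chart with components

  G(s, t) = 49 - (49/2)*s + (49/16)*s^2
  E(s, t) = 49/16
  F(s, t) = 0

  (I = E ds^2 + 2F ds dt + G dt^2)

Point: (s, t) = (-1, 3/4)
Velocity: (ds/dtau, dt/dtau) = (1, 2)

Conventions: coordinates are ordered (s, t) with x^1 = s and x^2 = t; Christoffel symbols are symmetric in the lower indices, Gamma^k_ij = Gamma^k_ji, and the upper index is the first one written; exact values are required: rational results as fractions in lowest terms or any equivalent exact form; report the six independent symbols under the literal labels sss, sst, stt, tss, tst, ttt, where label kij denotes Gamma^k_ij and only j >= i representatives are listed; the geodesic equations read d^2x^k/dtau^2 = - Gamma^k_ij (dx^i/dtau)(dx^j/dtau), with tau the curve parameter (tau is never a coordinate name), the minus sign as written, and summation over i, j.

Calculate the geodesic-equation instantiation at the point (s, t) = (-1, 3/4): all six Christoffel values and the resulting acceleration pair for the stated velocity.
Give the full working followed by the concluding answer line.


E = 49/16, F = 0, G = 1225/16 at the point
E_s = 0, E_t = 0, F_s = 0, F_t = 0, G_s = -245/8, G_t = 0
EG - F^2 = 60025/256;  g^inv = (256/60025) * [[1225/16, 0], [0, 49/16]]
first-kind symbols [ij,l] = (1/2)(d_i g_jl + d_j g_il - d_l g_ij): [ss,s] = E_s/2 = 0, [ss,t] = F_s - E_t/2 = 0, [st,s] = E_t/2 = 0, [st,t] = G_s/2 = -245/16, [tt,s] = F_t - G_s/2 = 245/16, [tt,t] = G_t/2 = 0
Gamma^s_ij = (G*[ij,s] - F*[ij,t])/(EG - F^2), Gamma^t_ij = (E*[ij,t] - F*[ij,s])/(EG - F^2)
Gamma_sss = 0, Gamma_sst = 0, Gamma_stt = 5, Gamma_tss = 0, Gamma_tst = -1/5, Gamma_ttt = 0
d^2s/dtau^2 = -(Gamma_sss*(1)^2 + 2*Gamma_sst*(1)*(2) + Gamma_stt*(2)^2) = -20
d^2t/dtau^2 = -(Gamma_tss*(1)^2 + 2*Gamma_tst*(1)*(2) + Gamma_ttt*(2)^2) = 4/5

Answer: Gamma_sss = 0, Gamma_sst = 0, Gamma_stt = 5, Gamma_tss = 0, Gamma_tst = -1/5, Gamma_ttt = 0; accelerations (d^2s/dtau^2, d^2t/dtau^2) = (-20, 4/5)


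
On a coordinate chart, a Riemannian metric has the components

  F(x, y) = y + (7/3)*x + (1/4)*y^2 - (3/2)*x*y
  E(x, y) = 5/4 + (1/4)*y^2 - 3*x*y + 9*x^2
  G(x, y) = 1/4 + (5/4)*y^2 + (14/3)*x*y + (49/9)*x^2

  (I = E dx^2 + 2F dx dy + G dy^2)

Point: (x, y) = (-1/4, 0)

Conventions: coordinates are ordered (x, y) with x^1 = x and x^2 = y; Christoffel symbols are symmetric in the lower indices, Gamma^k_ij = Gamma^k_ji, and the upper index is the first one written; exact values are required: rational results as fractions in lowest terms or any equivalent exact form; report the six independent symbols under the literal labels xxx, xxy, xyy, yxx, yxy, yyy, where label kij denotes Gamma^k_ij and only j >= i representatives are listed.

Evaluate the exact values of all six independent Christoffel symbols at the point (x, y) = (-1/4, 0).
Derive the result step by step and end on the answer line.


E = 29/16, F = -7/12, G = 85/144 at the point
E_x = -9/2, E_y = 3/4, F_x = 7/3, F_y = 11/8, G_x = -49/18, G_y = -7/6
EG - F^2 = 1681/2304;  g^inv = (2304/1681) * [[85/144, 7/12], [7/12, 29/16]]
first-kind symbols [ij,l] = (1/2)(d_i g_jl + d_j g_il - d_l g_ij): [xx,x] = E_x/2 = -9/4, [xx,y] = F_x - E_y/2 = 47/24, [xy,x] = E_y/2 = 3/8, [xy,y] = G_x/2 = -49/36, [yy,x] = F_y - G_x/2 = 197/72, [yy,y] = G_y/2 = -7/12
Gamma^x_ij = (G*[ij,x] - F*[ij,y])/(EG - F^2), Gamma^y_ij = (E*[ij,y] - F*[ij,x])/(EG - F^2)

Answer: Gamma_xxx = -428/1681, Gamma_xxy = -3958/5043, Gamma_xyy = 26434/15129, Gamma_yxx = 5154/1681, Gamma_yxy = -5180/1681, Gamma_yyy = 3724/5043


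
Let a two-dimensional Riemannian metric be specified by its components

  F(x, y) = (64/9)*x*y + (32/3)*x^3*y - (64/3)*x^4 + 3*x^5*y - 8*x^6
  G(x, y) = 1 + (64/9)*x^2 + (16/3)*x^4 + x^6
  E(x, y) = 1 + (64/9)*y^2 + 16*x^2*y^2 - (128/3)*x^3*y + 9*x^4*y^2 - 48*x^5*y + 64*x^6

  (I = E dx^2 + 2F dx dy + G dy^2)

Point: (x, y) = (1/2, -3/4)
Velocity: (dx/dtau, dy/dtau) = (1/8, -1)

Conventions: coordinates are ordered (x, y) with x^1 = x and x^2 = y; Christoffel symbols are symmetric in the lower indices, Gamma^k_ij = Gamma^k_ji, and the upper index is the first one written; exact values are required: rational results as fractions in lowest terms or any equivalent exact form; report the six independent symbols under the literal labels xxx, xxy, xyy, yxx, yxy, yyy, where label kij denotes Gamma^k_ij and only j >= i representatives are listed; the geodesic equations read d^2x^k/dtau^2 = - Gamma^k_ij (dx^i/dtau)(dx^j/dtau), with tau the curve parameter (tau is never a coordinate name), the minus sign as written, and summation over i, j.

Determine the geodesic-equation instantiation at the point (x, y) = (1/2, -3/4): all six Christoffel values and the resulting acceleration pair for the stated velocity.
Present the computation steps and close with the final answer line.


E = 3505/256, F = -665/128, G = 1801/576 at the point
E_x = 1881/32, E_y = -779/32, F_x = -1549/64, F_y = 1435/288, G_x = 1435/144, G_y = 0
EG - F^2 = 36445/2304;  g^inv = (2304/36445) * [[1801/576, 665/128], [665/128, 3505/256]]
first-kind symbols [ij,l] = (1/2)(d_i g_jl + d_j g_il - d_l g_ij): [xx,x] = E_x/2 = 1881/64, [xx,y] = F_x - E_y/2 = -385/32, [xy,x] = E_y/2 = -779/64, [xy,y] = G_x/2 = 1435/288, [yy,x] = F_y - G_x/2 = 0, [yy,y] = G_y/2 = 0
Gamma^x_ij = (G*[ij,x] - F*[ij,y])/(EG - F^2), Gamma^y_ij = (E*[ij,y] - F*[ij,x])/(EG - F^2)
Gamma_xxx = 67716/36445, Gamma_xxy = -28044/36445, Gamma_xyy = 0, Gamma_yxx = -5544/7289, Gamma_yxy = 2296/7289, Gamma_yyy = 0
d^2x/dtau^2 = -(Gamma_xxx*(1/8)^2 + 2*Gamma_xxy*(1/8)*(-1) + Gamma_xyy*(-1)^2) = -25821/116624
d^2y/dtau^2 = -(Gamma_yxx*(1/8)^2 + 2*Gamma_yxy*(1/8)*(-1) + Gamma_yyy*(-1)^2) = 5285/58312

Answer: Gamma_xxx = 67716/36445, Gamma_xxy = -28044/36445, Gamma_xyy = 0, Gamma_yxx = -5544/7289, Gamma_yxy = 2296/7289, Gamma_yyy = 0; accelerations (d^2x/dtau^2, d^2y/dtau^2) = (-25821/116624, 5285/58312)


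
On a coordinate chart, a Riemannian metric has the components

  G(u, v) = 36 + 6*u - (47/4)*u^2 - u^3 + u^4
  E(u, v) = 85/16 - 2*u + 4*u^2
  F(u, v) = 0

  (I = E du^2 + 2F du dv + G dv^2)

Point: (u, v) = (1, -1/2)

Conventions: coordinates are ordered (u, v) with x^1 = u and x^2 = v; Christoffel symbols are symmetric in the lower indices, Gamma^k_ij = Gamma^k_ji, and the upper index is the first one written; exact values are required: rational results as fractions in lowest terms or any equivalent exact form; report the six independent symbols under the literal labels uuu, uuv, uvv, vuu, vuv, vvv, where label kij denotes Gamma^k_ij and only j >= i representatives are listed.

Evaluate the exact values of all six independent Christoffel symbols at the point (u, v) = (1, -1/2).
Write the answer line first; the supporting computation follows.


Answer: Gamma_uuu = 16/39, Gamma_uuv = 0, Gamma_uvv = 44/39, Gamma_vuu = 0, Gamma_vuv = -3/11, Gamma_vvv = 0

E = 117/16, F = 0, G = 121/4 at the point
E_u = 6, E_v = 0, F_u = 0, F_v = 0, G_u = -33/2, G_v = 0
EG - F^2 = 14157/64;  g^inv = (64/14157) * [[121/4, 0], [0, 117/16]]
first-kind symbols [ij,l] = (1/2)(d_i g_jl + d_j g_il - d_l g_ij): [uu,u] = E_u/2 = 3, [uu,v] = F_u - E_v/2 = 0, [uv,u] = E_v/2 = 0, [uv,v] = G_u/2 = -33/4, [vv,u] = F_v - G_u/2 = 33/4, [vv,v] = G_v/2 = 0
Gamma^u_ij = (G*[ij,u] - F*[ij,v])/(EG - F^2), Gamma^v_ij = (E*[ij,v] - F*[ij,u])/(EG - F^2)


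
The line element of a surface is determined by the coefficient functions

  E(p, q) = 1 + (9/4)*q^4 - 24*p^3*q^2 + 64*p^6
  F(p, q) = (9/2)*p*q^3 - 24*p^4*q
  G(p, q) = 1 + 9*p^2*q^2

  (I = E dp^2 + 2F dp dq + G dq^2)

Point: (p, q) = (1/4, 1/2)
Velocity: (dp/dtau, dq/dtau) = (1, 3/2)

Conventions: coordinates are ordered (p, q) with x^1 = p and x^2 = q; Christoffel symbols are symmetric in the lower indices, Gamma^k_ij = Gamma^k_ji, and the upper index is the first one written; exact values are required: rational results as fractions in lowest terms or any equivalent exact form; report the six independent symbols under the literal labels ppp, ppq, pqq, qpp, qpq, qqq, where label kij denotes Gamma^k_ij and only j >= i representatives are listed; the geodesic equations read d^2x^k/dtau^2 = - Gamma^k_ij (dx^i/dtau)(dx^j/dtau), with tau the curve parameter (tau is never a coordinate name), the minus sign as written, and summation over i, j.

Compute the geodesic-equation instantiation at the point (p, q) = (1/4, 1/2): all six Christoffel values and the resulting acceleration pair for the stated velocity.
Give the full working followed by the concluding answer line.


E = 17/16, F = 3/32, G = 73/64 at the point
E_p = -3/4, E_q = 3/4, F_p = -3/16, F_q = 3/4, G_p = 9/8, G_q = 9/16
EG - F^2 = 77/64;  g^inv = (64/77) * [[73/64, -3/32], [-3/32, 17/16]]
first-kind symbols [ij,l] = (1/2)(d_i g_jl + d_j g_il - d_l g_ij): [pp,p] = E_p/2 = -3/8, [pp,q] = F_p - E_q/2 = -9/16, [pq,p] = E_q/2 = 3/8, [pq,q] = G_p/2 = 9/16, [qq,p] = F_q - G_p/2 = 3/16, [qq,q] = G_q/2 = 9/32
Gamma^p_ij = (G*[ij,p] - F*[ij,q])/(EG - F^2), Gamma^q_ij = (E*[ij,q] - F*[ij,p])/(EG - F^2)
Gamma_ppp = -24/77, Gamma_ppq = 24/77, Gamma_pqq = 12/77, Gamma_qpp = -36/77, Gamma_qpq = 36/77, Gamma_qqq = 18/77
d^2p/dtau^2 = -(Gamma_ppp*(1)^2 + 2*Gamma_ppq*(1)*(3/2) + Gamma_pqq*(3/2)^2) = -75/77
d^2q/dtau^2 = -(Gamma_qpp*(1)^2 + 2*Gamma_qpq*(1)*(3/2) + Gamma_qqq*(3/2)^2) = -225/154

Answer: Gamma_ppp = -24/77, Gamma_ppq = 24/77, Gamma_pqq = 12/77, Gamma_qpp = -36/77, Gamma_qpq = 36/77, Gamma_qqq = 18/77; accelerations (d^2p/dtau^2, d^2q/dtau^2) = (-75/77, -225/154)


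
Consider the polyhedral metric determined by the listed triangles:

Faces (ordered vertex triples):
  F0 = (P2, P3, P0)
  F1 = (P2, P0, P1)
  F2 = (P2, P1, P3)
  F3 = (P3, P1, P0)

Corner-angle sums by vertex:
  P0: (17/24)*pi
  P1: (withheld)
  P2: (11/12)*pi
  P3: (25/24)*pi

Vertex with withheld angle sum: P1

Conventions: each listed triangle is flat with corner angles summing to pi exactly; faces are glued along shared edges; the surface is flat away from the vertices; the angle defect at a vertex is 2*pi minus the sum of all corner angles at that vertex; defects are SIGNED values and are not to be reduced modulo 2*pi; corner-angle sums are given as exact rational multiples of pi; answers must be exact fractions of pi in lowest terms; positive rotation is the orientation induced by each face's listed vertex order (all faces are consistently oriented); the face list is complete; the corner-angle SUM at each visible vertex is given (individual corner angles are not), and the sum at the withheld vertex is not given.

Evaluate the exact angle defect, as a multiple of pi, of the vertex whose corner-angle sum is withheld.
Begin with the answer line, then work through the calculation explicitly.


Answer: defect(P1) = (2/3)*pi

V = 4, E = 6, F = 4; chi = V - E + F = 2
Gauss-Bonnet: total defect = 2*pi*chi = 4*pi; visible defects sum to (10/3)*pi


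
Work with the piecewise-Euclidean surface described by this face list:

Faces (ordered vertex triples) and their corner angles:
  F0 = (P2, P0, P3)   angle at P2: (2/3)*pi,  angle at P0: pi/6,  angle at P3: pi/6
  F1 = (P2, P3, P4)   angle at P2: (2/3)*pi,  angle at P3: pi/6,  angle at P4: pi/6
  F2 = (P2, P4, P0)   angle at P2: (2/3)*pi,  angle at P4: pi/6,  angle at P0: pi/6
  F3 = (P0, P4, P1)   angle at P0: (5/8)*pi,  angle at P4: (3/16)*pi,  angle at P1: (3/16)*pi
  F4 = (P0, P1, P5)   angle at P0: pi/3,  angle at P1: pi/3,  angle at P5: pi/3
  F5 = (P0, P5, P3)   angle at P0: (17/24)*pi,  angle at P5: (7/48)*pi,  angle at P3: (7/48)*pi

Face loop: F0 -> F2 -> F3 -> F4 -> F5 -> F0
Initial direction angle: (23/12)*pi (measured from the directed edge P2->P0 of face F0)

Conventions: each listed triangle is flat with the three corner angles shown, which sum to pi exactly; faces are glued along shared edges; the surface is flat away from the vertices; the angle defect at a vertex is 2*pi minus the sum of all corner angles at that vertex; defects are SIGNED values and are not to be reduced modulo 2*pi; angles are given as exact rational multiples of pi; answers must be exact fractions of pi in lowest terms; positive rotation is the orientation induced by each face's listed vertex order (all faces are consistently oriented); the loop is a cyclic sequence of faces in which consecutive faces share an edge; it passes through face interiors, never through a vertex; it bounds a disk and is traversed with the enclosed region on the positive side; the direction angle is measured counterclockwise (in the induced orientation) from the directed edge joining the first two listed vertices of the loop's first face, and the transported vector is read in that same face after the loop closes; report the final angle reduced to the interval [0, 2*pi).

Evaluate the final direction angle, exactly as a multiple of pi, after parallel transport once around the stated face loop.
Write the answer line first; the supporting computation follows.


Answer: final direction angle = (23/12)*pi

enclosed vertex P0: corner angles sum to 2*pi, defect = 2*pi - 2*pi = 0
final direction = starting direction + enclosed defect total, reduced mod 2*pi (induced orientation)
final angle = (23/12)*pi + 0 = (23/12)*pi (mod 2*pi)


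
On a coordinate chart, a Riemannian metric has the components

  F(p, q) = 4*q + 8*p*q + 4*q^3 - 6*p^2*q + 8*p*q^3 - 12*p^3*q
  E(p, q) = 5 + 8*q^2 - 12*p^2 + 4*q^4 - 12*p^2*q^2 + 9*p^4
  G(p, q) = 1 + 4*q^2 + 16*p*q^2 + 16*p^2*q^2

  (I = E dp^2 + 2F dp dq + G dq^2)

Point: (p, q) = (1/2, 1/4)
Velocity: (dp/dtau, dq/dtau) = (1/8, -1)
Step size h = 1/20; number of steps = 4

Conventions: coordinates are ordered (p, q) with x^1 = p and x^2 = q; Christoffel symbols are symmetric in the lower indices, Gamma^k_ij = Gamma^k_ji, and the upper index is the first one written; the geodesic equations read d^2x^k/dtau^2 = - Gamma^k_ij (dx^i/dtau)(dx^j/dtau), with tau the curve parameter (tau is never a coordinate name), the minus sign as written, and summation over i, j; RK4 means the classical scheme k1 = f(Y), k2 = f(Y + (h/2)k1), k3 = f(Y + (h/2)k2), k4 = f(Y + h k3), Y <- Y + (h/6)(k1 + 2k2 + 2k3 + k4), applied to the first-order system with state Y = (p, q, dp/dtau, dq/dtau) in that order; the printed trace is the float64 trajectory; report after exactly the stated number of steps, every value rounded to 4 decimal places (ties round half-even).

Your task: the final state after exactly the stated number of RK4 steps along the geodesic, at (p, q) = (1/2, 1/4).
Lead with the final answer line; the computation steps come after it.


Answer: p = 0.4885, q = 0.0310, dp/dtau = -0.2852, dq/dtau = -1.1662

f(Y) = (dp/dtau, dq/dtau, -Gamma^p_ij Y'^i Y'^j, -Gamma^q_ij Y'^i Y'^j) with the Gammas evaluated at the stage position; h = 0.050000; intermediate values shown to 6 dp
step 0: p = 0.5000, q = 0.2500, dp/dtau = 0.1250, dq/dtau = -1.0000
step 1:
  k1: at (p, q) = (0.500000, 0.250000), (dp/dtau, dq/dtau) = (0.125000, -1.000000); Gamma_ppp = -1.060241, Gamma_ppq = 0.353414, Gamma_pqq = 1.413655, Gamma_qpp = -0.771084, Gamma_qpq = 0.257028, Gamma_qqq = 1.028112; k1 = (0.125000, -1.000000, -1.308735, -0.951807)
  k2: at (p, q) = (0.503125, 0.225000), (dp/dtau, dq/dtau) = (0.092282, -1.023795); Gamma_ppp = -1.120332, Gamma_ppq = 0.334012, Gamma_pqq = 1.489138, Gamma_qpp = -0.753775, Gamma_qpq = 0.224728, Gamma_qqq = 1.001912; k2 = (0.092282, -1.023795, -1.488195, -1.001279)
  k3: at (p, q) = (0.502307, 0.224405), (dp/dtau, dq/dtau) = (0.087795, -1.025032); Gamma_ppp = -1.120257, Gamma_ppq = 0.333649, Gamma_pqq = 1.490246, Gamma_qpp = -0.750039, Gamma_qpq = 0.223386, Gamma_qqq = 0.997755; k3 = (0.087795, -1.025032, -1.497100, -1.002344)
  k4: at (p, q) = (0.504390, 0.198748), (dp/dtau, dq/dtau) = (0.050145, -1.050117); Gamma_ppp = -1.182004, Gamma_ppq = 0.310502, Gamma_pqq = 1.569147, Gamma_qpp = -0.717304, Gamma_qpq = 0.188430, Gamma_qqq = 0.952243; k4 = (0.050145, -1.050117, -1.694697, -1.028434)
  Y <- Y + (h/6)(k1 + 2k2 + 2k3 + k4): p = 0.5045, q = 0.1988, dp/dtau = 0.0502, dq/dtau = -1.0499
step 2:
  k1: at (p, q) = (0.504461, 0.198769), (dp/dtau, dq/dtau) = (0.050216, -1.049896); Gamma_ppp = -1.182098, Gamma_ppq = 0.310515, Gamma_pqq = 1.569162, Gamma_qpp = -0.717593, Gamma_qpq = 0.188498, Gamma_qqq = 0.952561; k1 = (0.050216, -1.049896, -1.693935, -1.028304)
  k2: at (p, q) = (0.505716, 0.172521), (dp/dtau, dq/dtau) = (0.007868, -1.075603); Gamma_ppp = -1.244156, Gamma_ppq = 0.282956, Gamma_pqq = 1.649499, Gamma_qpp = -0.668184, Gamma_qpq = 0.151964, Gamma_qqq = 0.885877; k2 = (0.007868, -1.075603, -1.903476, -1.022277)
  k3: at (p, q) = (0.504658, 0.171878), (dp/dtau, dq/dtau) = (0.002630, -1.075453); Gamma_ppp = -1.243196, Gamma_ppq = 0.282275, Gamma_pqq = 1.649945, Gamma_qpp = -0.663061, Gamma_qpq = 0.150552, Gamma_qqq = 0.880002; k3 = (0.002630, -1.075453, -1.906719, -1.016953)
  k4: at (p, q) = (0.504592, 0.144996), (dp/dtau, dq/dtau) = (-0.045119, -1.100743); Gamma_ppp = -1.301534, Gamma_ppq = 0.249333, Gamma_pqq = 1.727482, Gamma_qpp = -0.593280, Gamma_qpq = 0.113654, Gamma_qqq = 0.787441; k4 = (-0.045119, -1.100743, -2.115196, -0.964173)
  Y <- Y + (h/6)(k1 + 2k2 + 2k3 + k4): p = 0.5047, q = 0.1450, dp/dtau = -0.0450, dq/dtau = -1.1005
step 3:
  k1: at (p, q) = (0.504678, 0.144996), (dp/dtau, dq/dtau) = (-0.045030, -1.100487); Gamma_ppp = -1.301757, Gamma_ppq = 0.249333, Gamma_pqq = 1.727632, Gamma_qpp = -0.593553, Gamma_qpq = 0.113686, Gamma_qqq = 0.787735; k1 = (-0.045030, -1.100487, -2.114357, -0.964067)
  k2: at (p, q) = (0.503553, 0.117483), (dp/dtau, dq/dtau) = (-0.097888, -1.124589); Gamma_ppp = -1.353766, Gamma_ppq = 0.210564, Gamma_pqq = 1.798655, Gamma_qpp = -0.503936, Gamma_qpq = 0.078382, Gamma_qqq = 0.669544; k2 = (-0.097888, -1.124589, -2.308145, -0.859200)
  k3: at (p, q) = (0.502231, 0.116881), (dp/dtau, dq/dtau) = (-0.102733, -1.121967); Gamma_ppp = -1.351034, Gamma_ppq = 0.209612, Gamma_pqq = 1.797378, Gamma_qpp = -0.498223, Gamma_qpq = 0.077299, Gamma_qqq = 0.662822; k3 = (-0.102733, -1.121967, -2.296618, -0.846928)
  k4: at (p, q) = (0.499542, 0.088897), (dp/dtau, dq/dtau) = (-0.159860, -1.142833); Gamma_ppp = -1.390173, Gamma_ppq = 0.164928, Gamma_pqq = 1.854415, Gamma_qpp = -0.389924, Gamma_qpq = 0.046260, Gamma_qqq = 0.520137; k4 = (-0.159860, -1.142833, -2.446728, -0.686273)
  Y <- Y + (h/6)(k1 + 2k2 + 2k3 + k4): p = 0.4996, q = 0.0889, dp/dtau = -0.1598, dq/dtau = -1.1427
step 4:
  k1: at (p, q) = (0.499627, 0.088859), (dp/dtau, dq/dtau) = (-0.159785, -1.142675); Gamma_ppp = -1.390508, Gamma_ppq = 0.164868, Gamma_pqq = 1.854703, Gamma_qpp = -0.389965, Gamma_qpq = 0.046237, Gamma_qqq = 0.520148; k1 = (-0.159785, -1.142675, -2.446400, -0.686088)
  k2: at (p, q) = (0.495633, 0.060292), (dp/dtau, dq/dtau) = (-0.220945, -1.159827); Gamma_ppp = -1.414135, Gamma_ppq = 0.114683, Gamma_pqq = 1.893821, Gamma_qpp = -0.267299, Gamma_qpq = 0.021677, Gamma_qqq = 0.357969; k2 = (-0.220945, -1.159827, -2.537310, -0.479601)
  k3: at (p, q) = (0.494104, 0.059863), (dp/dtau, dq/dtau) = (-0.223217, -1.154665); Gamma_ppp = -1.409262, Gamma_ppq = 0.113826, Gamma_pqq = 1.890228, Gamma_qpp = -0.263158, Gamma_qpq = 0.021255, Gamma_qqq = 0.352971; k3 = (-0.223217, -1.154665, -2.508607, -0.468444)
  k4: at (p, q) = (0.488466, 0.031125), (dp/dtau, dq/dtau) = (-0.285215, -1.166097); Gamma_ppp = -1.412136, Gamma_ppq = 0.059988, Gamma_pqq = 1.905077, Gamma_qpp = -0.135122, Gamma_qpq = 0.005740, Gamma_qqq = 0.182290; k4 = (-0.285215, -1.166097, -2.515520, -0.240701)
  Y <- Y + (h/6)(k1 + 2k2 + 2k3 + k4): p = 0.4885, q = 0.0310, dp/dtau = -0.2852, dq/dtau = -1.1662


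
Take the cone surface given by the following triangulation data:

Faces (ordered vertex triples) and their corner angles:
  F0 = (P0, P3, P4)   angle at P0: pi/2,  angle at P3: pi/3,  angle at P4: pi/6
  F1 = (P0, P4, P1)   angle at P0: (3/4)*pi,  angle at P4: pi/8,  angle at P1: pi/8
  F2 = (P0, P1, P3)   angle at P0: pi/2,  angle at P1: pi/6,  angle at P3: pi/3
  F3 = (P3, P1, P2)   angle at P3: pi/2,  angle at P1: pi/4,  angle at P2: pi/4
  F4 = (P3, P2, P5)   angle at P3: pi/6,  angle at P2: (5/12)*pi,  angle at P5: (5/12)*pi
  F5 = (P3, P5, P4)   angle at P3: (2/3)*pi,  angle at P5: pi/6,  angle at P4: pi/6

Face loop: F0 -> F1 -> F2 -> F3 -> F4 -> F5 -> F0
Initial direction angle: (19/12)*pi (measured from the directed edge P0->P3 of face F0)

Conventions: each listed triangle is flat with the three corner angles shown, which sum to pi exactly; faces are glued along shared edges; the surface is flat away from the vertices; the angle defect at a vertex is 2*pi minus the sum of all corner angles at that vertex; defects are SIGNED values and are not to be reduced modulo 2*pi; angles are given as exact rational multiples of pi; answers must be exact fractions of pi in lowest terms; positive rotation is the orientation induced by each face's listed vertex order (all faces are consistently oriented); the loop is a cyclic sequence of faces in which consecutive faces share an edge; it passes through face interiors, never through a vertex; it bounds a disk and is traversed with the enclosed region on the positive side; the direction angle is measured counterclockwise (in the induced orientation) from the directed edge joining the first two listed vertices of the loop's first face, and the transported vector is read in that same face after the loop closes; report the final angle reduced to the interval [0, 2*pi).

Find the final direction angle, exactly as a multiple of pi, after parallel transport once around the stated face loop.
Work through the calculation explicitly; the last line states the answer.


enclosed vertex P0: corner angles sum to (7/4)*pi, defect = 2*pi - (7/4)*pi = pi/4
enclosed vertex P3: corner angles sum to 2*pi, defect = 2*pi - 2*pi = 0
transport around the loop rotates by the sum of enclosed defects; add to the initial angle mod 2*pi
final angle = (19/12)*pi + pi/4 = (11/6)*pi (mod 2*pi)

Answer: final direction angle = (11/6)*pi


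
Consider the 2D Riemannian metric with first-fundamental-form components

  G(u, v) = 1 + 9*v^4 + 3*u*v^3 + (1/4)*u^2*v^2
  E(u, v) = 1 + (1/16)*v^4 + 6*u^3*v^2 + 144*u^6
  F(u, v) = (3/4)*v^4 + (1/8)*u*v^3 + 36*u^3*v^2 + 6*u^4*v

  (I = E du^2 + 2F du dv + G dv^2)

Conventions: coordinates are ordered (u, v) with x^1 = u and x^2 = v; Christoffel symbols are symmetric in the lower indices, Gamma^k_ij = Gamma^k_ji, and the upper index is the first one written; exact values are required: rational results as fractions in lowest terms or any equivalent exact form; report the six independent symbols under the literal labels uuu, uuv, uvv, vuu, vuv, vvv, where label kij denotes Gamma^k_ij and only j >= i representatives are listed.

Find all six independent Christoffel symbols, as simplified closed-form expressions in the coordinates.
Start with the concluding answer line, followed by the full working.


Answer: Gamma_uuu = (6912*u^5 + 144*u^2*v^2)/(2304*u^6 + 96*u^3*v^2 + 4*u^2*v^2 + 48*u*v^3 + 145*v^4 + 16), Gamma_uuv = (96*u^3*v + 2*v^3)/(2304*u^6 + 96*u^3*v^2 + 4*u^2*v^2 + 48*u*v^3 + 145*v^4 + 16), Gamma_uvv = (96*u^4 + 1152*u^3*v + 2*u*v^2 + 24*v^3)/(2304*u^6 + 96*u^3*v^2 + 4*u^2*v^2 + 48*u*v^3 + 145*v^4 + 16), Gamma_vuu = (288*u^3*v + 1728*u^2*v^2)/(2304*u^6 + 96*u^3*v^2 + 4*u^2*v^2 + 48*u*v^3 + 145*v^4 + 16), Gamma_vuv = (4*u*v^2 + 24*v^3)/(2304*u^6 + 96*u^3*v^2 + 4*u^2*v^2 + 48*u*v^3 + 145*v^4 + 16), Gamma_vvv = (4*u^2*v + 72*u*v^2 + 288*v^3)/(2304*u^6 + 96*u^3*v^2 + 4*u^2*v^2 + 48*u*v^3 + 145*v^4 + 16)

E = 1 + (1/16)*v^4 + 6*u^3*v^2 + 144*u^6; F = (3/4)*v^4 + (1/8)*u*v^3 + 36*u^3*v^2 + 6*u^4*v; G = 1 + 9*v^4 + 3*u*v^3 + (1/4)*u^2*v^2
Gamma^k_ij = (1/2) g^{kl} (d_i g_jl + d_j g_il - d_l g_ij), with g^inv = (1/(EG-F^2)) [[G, -F], [-F, E]]
first partials: E_u = 18*u^2*v^2 + 864*u^5, E_v = (1/4)*v^3 + 12*u^3*v, F_u = (1/8)*v^3 + 108*u^2*v^2 + 24*u^3*v, F_v = 3*v^3 + (3/8)*u*v^2 + 72*u^3*v + 6*u^4, G_u = 3*v^3 + (1/2)*u*v^2, G_v = 36*v^3 + 9*u*v^2 + (1/2)*u^2*v
D = EG - F^2 = 1 + (145/16)*v^4 + 3*u*v^3 + (1/4)*u^2*v^2 + 6*u^3*v^2 + 144*u^6
expanded: Gamma^u_uu = (G E_u - 2F F_u + F E_v)/(2D), Gamma^u_uv = (G E_v - F G_u)/(2D), Gamma^u_vv = (2G F_v - G G_u - F G_v)/(2D), Gamma^v_uu = (2E F_u - E E_v - F E_u)/(2D), Gamma^v_uv = (E G_u - F E_v)/(2D), Gamma^v_vv = (E G_v - 2F F_v + F G_u)/(2D); substitute and cancel common factors


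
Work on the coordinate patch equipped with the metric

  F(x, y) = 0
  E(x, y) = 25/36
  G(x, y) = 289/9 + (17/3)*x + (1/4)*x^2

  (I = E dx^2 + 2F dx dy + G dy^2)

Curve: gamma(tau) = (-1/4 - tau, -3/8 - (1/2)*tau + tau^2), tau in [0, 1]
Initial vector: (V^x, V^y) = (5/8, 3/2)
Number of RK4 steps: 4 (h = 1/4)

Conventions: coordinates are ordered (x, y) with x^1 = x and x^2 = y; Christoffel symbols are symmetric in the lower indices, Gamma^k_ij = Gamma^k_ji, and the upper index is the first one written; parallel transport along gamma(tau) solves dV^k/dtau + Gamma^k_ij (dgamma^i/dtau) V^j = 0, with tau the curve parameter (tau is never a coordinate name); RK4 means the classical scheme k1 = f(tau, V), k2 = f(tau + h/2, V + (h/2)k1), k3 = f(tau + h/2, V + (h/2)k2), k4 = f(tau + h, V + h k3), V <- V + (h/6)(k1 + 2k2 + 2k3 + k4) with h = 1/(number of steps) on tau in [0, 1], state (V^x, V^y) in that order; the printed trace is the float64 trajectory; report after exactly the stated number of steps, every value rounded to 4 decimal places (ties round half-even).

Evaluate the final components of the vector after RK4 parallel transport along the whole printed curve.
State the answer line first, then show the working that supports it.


Answer: V^x = 3.5449, V^y = 1.5446

gamma'(tau) = (-1, -1/2 + 2*tau); f(tau, V)^k = -Gamma^k_ij(gamma(tau)) gamma'^i(tau) V^j; h = 1/4; intermediate values shown to 6 dp
curve data and Christoffel symbols at the stage parameters:
  tau = 0.000000: gamma = (-0.250000, -0.375000), gamma' = (-1.000000, -0.500000); Gamma_xxx = 0.000000, Gamma_xxy = 0.000000, Gamma_xyy = -3.990000, Gamma_yxx = 0.000000, Gamma_yxy = 0.090226, Gamma_yyy = 0.000000
  tau = 0.125000: gamma = (-0.375000, -0.421875), gamma' = (-1.000000, -0.250000); Gamma_xxx = 0.000000, Gamma_xxy = 0.000000, Gamma_xyy = -3.945000, Gamma_yxx = 0.000000, Gamma_yxy = 0.091255, Gamma_yyy = 0.000000
  tau = 0.250000: gamma = (-0.500000, -0.437500), gamma' = (-1.000000, 0.000000); Gamma_xxx = 0.000000, Gamma_xxy = 0.000000, Gamma_xyy = -3.900000, Gamma_yxx = 0.000000, Gamma_yxy = 0.092308, Gamma_yyy = 0.000000
  tau = 0.375000: gamma = (-0.625000, -0.421875), gamma' = (-1.000000, 0.250000); Gamma_xxx = 0.000000, Gamma_xxy = 0.000000, Gamma_xyy = -3.855000, Gamma_yxx = 0.000000, Gamma_yxy = 0.093385, Gamma_yyy = 0.000000
  tau = 0.500000: gamma = (-0.750000, -0.375000), gamma' = (-1.000000, 0.500000); Gamma_xxx = 0.000000, Gamma_xxy = 0.000000, Gamma_xyy = -3.810000, Gamma_yxx = 0.000000, Gamma_yxy = 0.094488, Gamma_yyy = 0.000000
  tau = 0.625000: gamma = (-0.875000, -0.296875), gamma' = (-1.000000, 0.750000); Gamma_xxx = 0.000000, Gamma_xxy = 0.000000, Gamma_xyy = -3.765000, Gamma_yxx = 0.000000, Gamma_yxy = 0.095618, Gamma_yyy = 0.000000
  tau = 0.750000: gamma = (-1.000000, -0.187500), gamma' = (-1.000000, 1.000000); Gamma_xxx = 0.000000, Gamma_xxy = 0.000000, Gamma_xyy = -3.720000, Gamma_yxx = 0.000000, Gamma_yxy = 0.096774, Gamma_yyy = 0.000000
  tau = 0.875000: gamma = (-1.125000, -0.046875), gamma' = (-1.000000, 1.250000); Gamma_xxx = 0.000000, Gamma_xxy = 0.000000, Gamma_xyy = -3.675000, Gamma_yxx = 0.000000, Gamma_yxy = 0.097959, Gamma_yyy = 0.000000
  tau = 1.000000: gamma = (-1.250000, 0.125000), gamma' = (-1.000000, 1.500000); Gamma_xxx = 0.000000, Gamma_xxy = 0.000000, Gamma_xyy = -3.630000, Gamma_yxx = 0.000000, Gamma_yxy = 0.099174, Gamma_yyy = 0.000000
step 0: V^x = 0.6250, V^y = 1.5000
step 1: k1 = (-2.992500, 0.163534), k2 = (-1.499536, 0.144472), k3 = (-1.497186, 0.148512), k4 = (0.000000, 0.141889); V <- V + (h/6)(k1 + 2k2 + 2k3 + k4): V^x = 0.2506, V^y = 1.5371
step 2: k1 = (0.000000, 0.141890), k2 = (1.498513, 0.139352), k3 = (1.498208, 0.134950), k4 = (2.992524, 0.118895); V <- V + (h/6)(k1 + 2k2 + 2k3 + k4): V^x = 0.6250, V^y = 1.5709
step 3: k1 = (2.992500, 0.118901), k2 = (4.477701, 0.079977), k3 = (4.463962, 0.066199), k4 = (5.905186, -0.014862); V <- V + (h/6)(k1 + 2k2 + 2k3 + k4): V^x = 1.7409, V^y = 1.5874
step 4: k1 = (5.905062, -0.014854), k2 = (7.283507, -0.148235), k3 = (7.206917, -0.170967), k4 = (8.410567, -0.373812); V <- V + (h/6)(k1 + 2k2 + 2k3 + k4): V^x = 3.5449, V^y = 1.5446


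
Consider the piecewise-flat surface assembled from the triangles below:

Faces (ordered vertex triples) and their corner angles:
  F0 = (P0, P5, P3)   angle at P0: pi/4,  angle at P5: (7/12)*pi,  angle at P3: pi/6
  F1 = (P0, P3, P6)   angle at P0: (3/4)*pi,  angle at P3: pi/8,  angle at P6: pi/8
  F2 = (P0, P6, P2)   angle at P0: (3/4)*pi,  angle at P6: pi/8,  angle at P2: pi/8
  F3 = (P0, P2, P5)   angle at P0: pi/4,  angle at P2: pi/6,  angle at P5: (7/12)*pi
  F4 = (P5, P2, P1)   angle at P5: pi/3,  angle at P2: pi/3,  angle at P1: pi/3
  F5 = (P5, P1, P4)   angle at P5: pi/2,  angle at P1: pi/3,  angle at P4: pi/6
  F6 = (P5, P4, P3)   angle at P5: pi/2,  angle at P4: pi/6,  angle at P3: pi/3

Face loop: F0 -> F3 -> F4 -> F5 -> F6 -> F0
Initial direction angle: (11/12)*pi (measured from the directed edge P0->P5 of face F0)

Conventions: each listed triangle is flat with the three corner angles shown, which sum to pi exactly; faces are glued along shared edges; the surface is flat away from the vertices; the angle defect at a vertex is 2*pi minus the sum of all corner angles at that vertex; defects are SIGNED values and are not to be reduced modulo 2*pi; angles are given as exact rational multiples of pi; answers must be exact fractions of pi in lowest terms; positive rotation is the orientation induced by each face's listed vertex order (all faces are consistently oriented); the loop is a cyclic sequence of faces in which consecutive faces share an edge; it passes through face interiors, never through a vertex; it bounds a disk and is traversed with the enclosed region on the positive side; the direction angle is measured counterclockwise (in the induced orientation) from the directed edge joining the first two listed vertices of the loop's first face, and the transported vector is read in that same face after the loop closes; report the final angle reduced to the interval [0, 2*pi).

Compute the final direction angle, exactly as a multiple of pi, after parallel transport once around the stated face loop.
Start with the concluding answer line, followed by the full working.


Answer: final direction angle = (5/12)*pi

enclosed vertex P5: corner angles sum to (5/2)*pi, defect = 2*pi - (5/2)*pi = -pi/2
final direction = starting direction + enclosed defect total, reduced mod 2*pi (induced orientation)
final angle = (11/12)*pi - pi/2 = (5/12)*pi (mod 2*pi)


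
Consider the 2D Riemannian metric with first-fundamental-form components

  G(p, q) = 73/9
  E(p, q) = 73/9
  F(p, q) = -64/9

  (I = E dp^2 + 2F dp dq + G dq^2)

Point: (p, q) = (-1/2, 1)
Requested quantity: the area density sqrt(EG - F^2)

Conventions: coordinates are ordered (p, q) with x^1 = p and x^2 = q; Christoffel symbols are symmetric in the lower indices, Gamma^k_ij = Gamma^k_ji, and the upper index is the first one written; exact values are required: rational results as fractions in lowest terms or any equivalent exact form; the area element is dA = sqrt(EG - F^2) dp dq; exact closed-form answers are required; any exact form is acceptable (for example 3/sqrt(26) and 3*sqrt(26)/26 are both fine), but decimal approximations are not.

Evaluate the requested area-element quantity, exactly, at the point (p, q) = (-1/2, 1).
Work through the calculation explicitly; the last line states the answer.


E = 73/9, F = -64/9, G = 73/9; EG - F^2 = 137/9

Answer: sqrt(EG - F^2) = sqrt(137)/3


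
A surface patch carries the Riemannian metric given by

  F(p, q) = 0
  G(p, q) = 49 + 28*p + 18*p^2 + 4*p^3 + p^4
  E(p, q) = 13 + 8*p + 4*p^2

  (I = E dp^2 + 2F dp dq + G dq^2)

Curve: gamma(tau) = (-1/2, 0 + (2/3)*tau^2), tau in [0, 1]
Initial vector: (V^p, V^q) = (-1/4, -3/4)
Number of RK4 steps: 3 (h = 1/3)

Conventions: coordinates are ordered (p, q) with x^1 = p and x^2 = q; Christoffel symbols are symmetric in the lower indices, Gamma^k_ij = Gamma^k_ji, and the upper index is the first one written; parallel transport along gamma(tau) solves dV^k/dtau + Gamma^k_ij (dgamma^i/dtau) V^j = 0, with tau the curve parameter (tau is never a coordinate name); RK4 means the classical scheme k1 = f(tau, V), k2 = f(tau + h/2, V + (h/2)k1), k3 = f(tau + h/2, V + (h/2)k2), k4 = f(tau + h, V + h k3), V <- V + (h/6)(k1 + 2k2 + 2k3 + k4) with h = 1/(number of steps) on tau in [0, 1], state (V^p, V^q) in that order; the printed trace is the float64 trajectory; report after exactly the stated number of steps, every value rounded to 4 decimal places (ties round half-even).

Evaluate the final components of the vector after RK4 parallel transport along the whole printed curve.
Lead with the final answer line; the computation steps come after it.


Answer: V^p = -0.5547, V^q = -0.7069

gamma'(tau) = (0, (4/3)*tau); f(tau, V)^k = -Gamma^k_ij(gamma(tau)) gamma'^i(tau) V^j; h = 1/3; intermediate values shown to 6 dp
curve data and Christoffel symbols at the stage parameters:
  tau = 0.000000: gamma = (-0.500000, 0.000000), gamma' = (0.000000, 0.000000); Gamma_ppp = 0.200000, Gamma_ppq = 0.000000, Gamma_pqq = -0.625000, Gamma_qpp = 0.000000, Gamma_qpq = 0.160000, Gamma_qqq = 0.000000
  tau = 0.166667: gamma = (-0.500000, 0.018519), gamma' = (0.000000, 0.222222); Gamma_ppp = 0.200000, Gamma_ppq = 0.000000, Gamma_pqq = -0.625000, Gamma_qpp = 0.000000, Gamma_qpq = 0.160000, Gamma_qqq = 0.000000
  tau = 0.333333: gamma = (-0.500000, 0.074074), gamma' = (0.000000, 0.444444); Gamma_ppp = 0.200000, Gamma_ppq = 0.000000, Gamma_pqq = -0.625000, Gamma_qpp = 0.000000, Gamma_qpq = 0.160000, Gamma_qqq = 0.000000
  tau = 0.500000: gamma = (-0.500000, 0.166667), gamma' = (0.000000, 0.666667); Gamma_ppp = 0.200000, Gamma_ppq = 0.000000, Gamma_pqq = -0.625000, Gamma_qpp = 0.000000, Gamma_qpq = 0.160000, Gamma_qqq = 0.000000
  tau = 0.666667: gamma = (-0.500000, 0.296296), gamma' = (0.000000, 0.888889); Gamma_ppp = 0.200000, Gamma_ppq = 0.000000, Gamma_pqq = -0.625000, Gamma_qpp = 0.000000, Gamma_qpq = 0.160000, Gamma_qqq = 0.000000
  tau = 0.833333: gamma = (-0.500000, 0.462963), gamma' = (0.000000, 1.111111); Gamma_ppp = 0.200000, Gamma_ppq = 0.000000, Gamma_pqq = -0.625000, Gamma_qpp = 0.000000, Gamma_qpq = 0.160000, Gamma_qqq = 0.000000
  tau = 1.000000: gamma = (-0.500000, 0.666667), gamma' = (0.000000, 1.333333); Gamma_ppp = 0.200000, Gamma_ppq = 0.000000, Gamma_pqq = -0.625000, Gamma_qpp = 0.000000, Gamma_qpq = 0.160000, Gamma_qqq = 0.000000
step 0: V^p = -0.2500, V^q = -0.7500
step 1: k1 = (0.000000, 0.000000), k2 = (-0.104167, 0.008889), k3 = (-0.103961, 0.009506), k4 = (-0.207453, 0.020242); V <- V + (h/6)(k1 + 2k2 + 2k3 + k4): V^p = -0.2847, V^q = -0.7468
step 2: k1 = (-0.207453, 0.020242), k2 = (-0.309774, 0.034051), k3 = (-0.308815, 0.035870), k4 = (-0.408264, 0.055124); V <- V + (h/6)(k1 + 2k2 + 2k3 + k4): V^p = -0.3876, V^q = -0.7349
step 3: k1 = (-0.408264, 0.055124), k2 = (-0.503950, 0.081001), k3 = (-0.500955, 0.083837), k4 = (-0.589108, 0.118309); V <- V + (h/6)(k1 + 2k2 + 2k3 + k4): V^p = -0.5547, V^q = -0.7069
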